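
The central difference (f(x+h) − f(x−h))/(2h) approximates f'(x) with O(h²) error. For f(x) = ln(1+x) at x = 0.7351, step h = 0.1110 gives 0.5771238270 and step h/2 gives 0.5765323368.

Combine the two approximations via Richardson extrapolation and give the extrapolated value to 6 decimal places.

0.576335

Leading term ∝ h^2; use weight 4 = 2^2.
2^2 × A(h/2) = 2.3061293472; minus A(h) gives 1.7290055202.
(4 × 0.5765323368 − 0.5771238270)/(4 − 1) = 0.5763351734
Shift from A(h/2): −0.0001971634.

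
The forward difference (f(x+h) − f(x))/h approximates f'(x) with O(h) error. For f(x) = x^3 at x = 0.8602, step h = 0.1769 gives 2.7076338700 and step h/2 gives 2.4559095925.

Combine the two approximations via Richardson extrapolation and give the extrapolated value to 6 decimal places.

2.204185

r = 1, so 2^r = 2.
2^1*A(h/2) = 4.9118191850; minus A(h) gives 2.2041853150.
2.2041853150 ÷ 1 = 2.2041853150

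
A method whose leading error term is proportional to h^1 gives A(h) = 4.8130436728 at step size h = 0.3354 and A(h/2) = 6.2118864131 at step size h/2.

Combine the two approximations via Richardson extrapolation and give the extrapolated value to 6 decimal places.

7.610729

Method order is 1; weight 2^1 = 2.
A(h/2) − A(h) = 6.2118864131 − 4.8130436728 = 1.3988427403
Correction (A(h/2) − A(h))/(2 − 1) = 1.3988427403/1 = 1.3988427403
R = A(h/2) + (A(h/2) − A(h))/1 = 6.2118864131 + 1.3988427403 = 7.6107291534
Correction |R − A(h/2)| = 1.399e+00; gap |A(h/2) − A(h)| = 1.399e+00.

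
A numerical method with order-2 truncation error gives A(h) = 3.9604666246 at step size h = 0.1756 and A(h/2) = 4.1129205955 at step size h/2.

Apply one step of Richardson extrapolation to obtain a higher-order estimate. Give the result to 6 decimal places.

4.163739

The method has order 2: 2^2 = 4.
Numerator 4×A(h/2) − A(h) = 4×4.1129205955 − 3.9604666246 = 12.4912157574
(4×4.1129205955 − 3.9604666246)/(4 − 1) = 4.1637385858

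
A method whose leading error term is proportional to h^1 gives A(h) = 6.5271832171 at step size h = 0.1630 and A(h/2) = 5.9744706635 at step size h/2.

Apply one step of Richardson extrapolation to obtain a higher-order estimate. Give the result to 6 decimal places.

With r = 1 the leading error scales as h^1, so the weight is 2^1 = 2.
2*5.9744706635 − 6.5271832171 = 5.4217581099
5.4217581099 ÷ 1 = 5.4217581099
Gap between inputs: 5.527e-01; correction applied: −0.5527125536.

5.421758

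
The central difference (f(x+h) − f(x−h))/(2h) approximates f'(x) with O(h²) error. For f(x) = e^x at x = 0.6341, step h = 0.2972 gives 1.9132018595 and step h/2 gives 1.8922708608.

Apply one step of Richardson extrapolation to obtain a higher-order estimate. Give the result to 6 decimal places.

Leading term ∝ h^2; use weight 4 = 2^2.
2^2×A(h/2) = 7.5690834432; minus A(h) gives 5.6558815837.
Denominator 4 − 1 = 3.
(4×1.8922708608 − 1.9132018595)/(4 − 1) = 1.8852938612
Gap between inputs: 2.093e-02; correction applied: −0.0069769996.

1.885294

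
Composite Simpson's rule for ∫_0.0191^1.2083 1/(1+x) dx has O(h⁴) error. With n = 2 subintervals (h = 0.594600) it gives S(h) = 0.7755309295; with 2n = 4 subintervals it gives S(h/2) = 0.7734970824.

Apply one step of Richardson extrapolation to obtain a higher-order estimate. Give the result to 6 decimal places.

0.773361

Order 4 gives 2^r = 16 and 2^r − 1 = 15.
Top: 16(0.7734970824) − (0.7755309295) = 11.6004223889
R = 11.6004223889/15 = 0.7733614926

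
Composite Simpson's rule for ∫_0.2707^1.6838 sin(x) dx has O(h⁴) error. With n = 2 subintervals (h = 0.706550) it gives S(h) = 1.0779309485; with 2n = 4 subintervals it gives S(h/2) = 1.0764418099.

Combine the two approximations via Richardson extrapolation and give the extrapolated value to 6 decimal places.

With r = 4 the leading error scales as h^4, so the weight is 2^4 = 16.
16*1.0764418099 = 17.2230689584; subtract 1.0779309485 → 16.1451380099
16.1451380099 ÷ 15 = 1.0763425340

1.076343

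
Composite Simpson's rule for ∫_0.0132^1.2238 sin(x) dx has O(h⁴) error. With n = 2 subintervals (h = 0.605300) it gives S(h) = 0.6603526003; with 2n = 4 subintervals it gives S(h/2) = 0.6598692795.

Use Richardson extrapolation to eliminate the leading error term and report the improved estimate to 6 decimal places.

0.659837

Leading term ∝ h^4; use weight 16 = 2^4.
2^4 × A(h/2) = 10.5579084720; minus A(h) gives 9.8975558717.
R = 9.8975558717/15 = 0.6598370581
Gap between inputs: 4.833e-04; correction applied: −0.0000322214.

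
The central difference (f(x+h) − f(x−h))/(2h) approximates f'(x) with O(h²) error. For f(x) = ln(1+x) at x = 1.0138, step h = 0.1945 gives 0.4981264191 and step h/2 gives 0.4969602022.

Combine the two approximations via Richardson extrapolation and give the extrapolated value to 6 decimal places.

r = 2, so 2^r = 4.
Numerator 4 × A(h/2) − A(h) = 4 × 0.4969602022 − 0.4981264191 = 1.4897143897
Divide by 2^2 − 1 = 3.
1.4897143897 ÷ 3 = 0.4965714632
Gap between inputs: 1.166e-03; correction applied: −0.0003887390.

0.496571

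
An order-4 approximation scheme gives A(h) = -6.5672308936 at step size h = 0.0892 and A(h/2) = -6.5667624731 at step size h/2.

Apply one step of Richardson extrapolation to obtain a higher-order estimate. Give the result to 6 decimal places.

Method order is 4; weight 2^4 = 16.
Numerator 16·A(h/2) − A(h) = 16·(-6.5667624731) − (-6.5672308936) = -98.5009686760
Denominator 16 − 1 = 15.
So the Richardson estimate is -6.5667312451.
Correction |R − A(h/2)| = 3.123e-05; gap |A(h/2) − A(h)| = 4.684e-04.

-6.566731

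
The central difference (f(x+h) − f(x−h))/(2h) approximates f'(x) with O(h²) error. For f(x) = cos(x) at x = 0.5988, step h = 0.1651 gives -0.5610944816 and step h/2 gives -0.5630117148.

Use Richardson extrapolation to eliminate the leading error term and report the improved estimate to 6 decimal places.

Error is O(h^2); halving h shrinks it by 2^2 = 4.
4·(-0.5630117148) − (-0.5610944816) = -1.6909523776
Divide by 2^2 − 1 = 3.
(4·(-0.5630117148) − (-0.5610944816))/(4 − 1) = -0.5636507925
Gap between inputs: 1.917e-03; correction applied: −0.0006390777.

-0.563651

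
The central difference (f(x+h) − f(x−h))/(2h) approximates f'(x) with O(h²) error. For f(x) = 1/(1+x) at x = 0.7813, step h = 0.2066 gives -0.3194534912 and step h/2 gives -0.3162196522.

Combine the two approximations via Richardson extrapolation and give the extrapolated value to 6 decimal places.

-0.315142

Method order is 2; weight 2^2 = 4.
4*(-0.3162196522) − (-0.3194534912) = -0.9454251176
R = (-0.9454251176)/3 = -0.3151417059
Shift from A(h/2): +0.0010779463.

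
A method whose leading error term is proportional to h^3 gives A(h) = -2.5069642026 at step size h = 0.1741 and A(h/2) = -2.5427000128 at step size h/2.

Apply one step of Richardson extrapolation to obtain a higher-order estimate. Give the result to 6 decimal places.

-2.547805

Order 3 gives 2^r = 8 and 2^r − 1 = 7.
8·(-2.5427000128) − (-2.5069642026) = -17.8346358998
Divide by 2^3 − 1 = 7.
So the Richardson estimate is -2.5478051285.
Shift from A(h/2): −0.0051051157.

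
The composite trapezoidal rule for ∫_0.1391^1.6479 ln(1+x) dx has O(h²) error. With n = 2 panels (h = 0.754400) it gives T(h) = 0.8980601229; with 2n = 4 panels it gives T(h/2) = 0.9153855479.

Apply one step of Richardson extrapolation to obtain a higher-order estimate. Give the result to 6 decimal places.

Order 2 gives 2^r = 4 and 2^r − 1 = 3.
2^2 × A(h/2) = 3.6615421916; minus A(h) gives 2.7634820687.
Extrapolated: 2.7634820687 / 3 = 0.9211606896
Correction |R − A(h/2)| = 5.775e-03; gap |A(h/2) − A(h)| = 1.733e-02.

0.921161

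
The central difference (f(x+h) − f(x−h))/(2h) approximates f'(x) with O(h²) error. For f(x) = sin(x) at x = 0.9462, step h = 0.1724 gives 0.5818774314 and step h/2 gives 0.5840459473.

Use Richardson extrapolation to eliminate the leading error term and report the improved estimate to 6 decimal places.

0.584769

Method order is 2; weight 2^2 = 4.
4 × 0.5840459473 − 0.5818774314 = 1.7543063578
Denominator 4 − 1 = 3.
Result: 0.5847687859
Shift from A(h/2): +0.0007228386.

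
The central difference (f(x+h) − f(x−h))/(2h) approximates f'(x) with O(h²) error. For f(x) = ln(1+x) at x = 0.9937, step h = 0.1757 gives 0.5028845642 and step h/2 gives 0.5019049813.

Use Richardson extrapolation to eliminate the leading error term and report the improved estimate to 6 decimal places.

0.501578

Error is O(h^2); halving h shrinks it by 2^2 = 4.
4·0.5019049813 = 2.0076199252; subtract 0.5028845642 → 1.5047353610
1.5047353610 ÷ 3 = 0.5015784537
Gap between inputs: 9.796e-04; correction applied: −0.0003265276.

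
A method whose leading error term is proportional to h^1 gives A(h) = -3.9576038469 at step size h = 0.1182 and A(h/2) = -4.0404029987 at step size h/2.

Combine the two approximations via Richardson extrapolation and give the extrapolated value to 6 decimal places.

r = 1, so 2^r = 2.
2*(-4.0404029987) − (-3.9576038469) = -4.1232021505
Divide by 2^1 − 1 = 1.
Extrapolated: (-4.1232021505) / 1 = -4.1232021505

-4.123202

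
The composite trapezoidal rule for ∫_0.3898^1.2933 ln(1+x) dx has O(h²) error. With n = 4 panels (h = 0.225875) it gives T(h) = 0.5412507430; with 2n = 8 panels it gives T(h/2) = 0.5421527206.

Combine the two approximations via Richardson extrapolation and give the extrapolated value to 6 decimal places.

0.542453

Method order is 2; weight 2^2 = 4.
A(h/2) − A(h) = 0.5421527206 − 0.5412507430 = 0.0009019776
Correction (A(h/2) − A(h))/(4 − 1) = 0.0009019776/3 = 0.0003006592
R = 0.5421527206 + 0.0003006592 = 0.5424533798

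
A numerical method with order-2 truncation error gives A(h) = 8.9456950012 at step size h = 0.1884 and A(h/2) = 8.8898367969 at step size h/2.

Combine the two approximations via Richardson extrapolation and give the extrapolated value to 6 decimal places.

r = 2: numerator weight 4, denominator 3.
Numerator 4*A(h/2) − A(h) = 4*8.8898367969 − 8.9456950012 = 26.6136521864
26.6136521864 ÷ 3 = 8.8712173955
Shift from A(h/2): −0.0186194014.

8.871217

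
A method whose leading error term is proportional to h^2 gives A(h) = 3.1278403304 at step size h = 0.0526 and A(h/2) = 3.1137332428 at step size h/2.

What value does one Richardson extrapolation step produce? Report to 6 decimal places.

3.109031

Error is O(h^2); halving h shrinks it by 2^2 = 4.
4*3.1137332428 − 3.1278403304 = 9.3270926408
9.3270926408 ÷ 3 = 3.1090308803
Gap between inputs: 1.411e-02; correction applied: −0.0047023625.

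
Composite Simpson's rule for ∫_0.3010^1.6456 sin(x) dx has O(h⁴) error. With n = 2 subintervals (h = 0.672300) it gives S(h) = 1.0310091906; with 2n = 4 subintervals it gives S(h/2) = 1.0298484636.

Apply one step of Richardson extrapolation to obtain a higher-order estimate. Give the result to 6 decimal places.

1.029771

The method has order 4: 2^4 = 16.
Weighted: 16.4775754176 − 1.0310091906 = 15.4465662270
Divide by 2^4 − 1 = 15.
So the Richardson estimate is 1.0297710818.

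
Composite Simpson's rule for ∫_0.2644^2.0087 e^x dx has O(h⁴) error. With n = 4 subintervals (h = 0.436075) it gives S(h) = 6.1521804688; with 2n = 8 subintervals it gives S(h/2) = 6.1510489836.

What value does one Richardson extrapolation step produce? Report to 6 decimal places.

6.150974

Method order is 4; weight 2^4 = 16.
Numerator 16×A(h/2) − A(h) = 16×6.1510489836 − 6.1521804688 = 92.2646032688
R = 92.2646032688/15 = 6.1509735513
Gap between inputs: 1.131e-03; correction applied: −0.0000754323.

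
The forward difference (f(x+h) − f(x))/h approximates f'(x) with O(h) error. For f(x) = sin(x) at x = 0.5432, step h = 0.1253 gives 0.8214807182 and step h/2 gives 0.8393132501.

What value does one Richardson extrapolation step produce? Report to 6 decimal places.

With r = 1 the leading error scales as h^1, so the weight is 2^1 = 2.
2^1×A(h/2) = 1.6786265002; minus A(h) gives 0.8571457820.
Extrapolated: 0.8571457820 / 1 = 0.8571457820

0.857146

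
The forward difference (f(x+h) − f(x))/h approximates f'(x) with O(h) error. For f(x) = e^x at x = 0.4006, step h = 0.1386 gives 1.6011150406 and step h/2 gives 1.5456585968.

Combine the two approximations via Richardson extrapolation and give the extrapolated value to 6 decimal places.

With r = 1 the leading error scales as h^1, so the weight is 2^1 = 2.
Numerator 2*A(h/2) − A(h) = 2*1.5456585968 − 1.6011150406 = 1.4902021530
Denominator 2 − 1 = 1.
R = 1.4902021530/1 = 1.4902021530
Gap between inputs: 5.546e-02; correction applied: −0.0554564438.

1.490202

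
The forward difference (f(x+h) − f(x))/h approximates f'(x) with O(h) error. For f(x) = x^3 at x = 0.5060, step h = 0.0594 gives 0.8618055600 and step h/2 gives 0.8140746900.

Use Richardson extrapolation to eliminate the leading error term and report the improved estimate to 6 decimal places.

0.766344

The method has order 1: 2^1 = 2.
Weighted: 1.6281493800 − 0.8618055600 = 0.7663438200
Divide by 2^1 − 1 = 1.
(2*0.8140746900 − 0.8618055600)/(2 − 1) = 0.7663438200
Shift from A(h/2): −0.0477308700.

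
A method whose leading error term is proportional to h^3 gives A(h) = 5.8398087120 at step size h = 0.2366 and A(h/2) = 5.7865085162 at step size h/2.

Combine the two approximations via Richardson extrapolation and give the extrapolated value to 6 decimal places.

Method order is 3; weight 2^3 = 8.
8·5.7865085162 = 46.2920681296; subtract 5.8398087120 → 40.4522594176
40.4522594176 ÷ 7 = 5.7788942025

5.778894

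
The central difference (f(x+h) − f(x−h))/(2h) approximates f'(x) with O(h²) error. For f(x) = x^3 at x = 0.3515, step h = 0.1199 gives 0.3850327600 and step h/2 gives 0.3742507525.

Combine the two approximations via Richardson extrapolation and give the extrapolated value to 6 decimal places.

0.370657

Leading term ∝ h^2; use weight 4 = 2^2.
Numerator 4×A(h/2) − A(h) = 4×0.3742507525 − 0.3850327600 = 1.1119702500
1.1119702500 ÷ 3 = 0.3706567500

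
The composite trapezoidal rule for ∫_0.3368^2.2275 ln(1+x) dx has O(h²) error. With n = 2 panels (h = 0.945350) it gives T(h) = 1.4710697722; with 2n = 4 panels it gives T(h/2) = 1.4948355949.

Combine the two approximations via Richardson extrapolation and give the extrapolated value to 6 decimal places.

1.502758

Error is O(h^2); halving h shrinks it by 2^2 = 4.
Numerator 4·A(h/2) − A(h) = 4·1.4948355949 − 1.4710697722 = 4.5082726074
Divide by 2^2 − 1 = 3.
R = 4.5082726074/3 = 1.5027575358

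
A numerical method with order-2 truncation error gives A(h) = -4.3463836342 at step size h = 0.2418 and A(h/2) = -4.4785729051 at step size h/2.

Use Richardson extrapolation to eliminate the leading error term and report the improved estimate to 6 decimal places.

Method order is 2; weight 2^2 = 4.
Weighted: (-17.9142916204) − (-4.3463836342) = -13.5679079862
(-13.5679079862) ÷ 3 = -4.5226359954

-4.522636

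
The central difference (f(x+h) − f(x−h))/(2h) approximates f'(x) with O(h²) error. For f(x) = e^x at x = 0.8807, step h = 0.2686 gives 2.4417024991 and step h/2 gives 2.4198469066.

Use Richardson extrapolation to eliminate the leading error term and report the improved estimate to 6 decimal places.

2.412562

r = 2: numerator weight 4, denominator 3.
A(h/2) − A(h) = 2.4198469066 − 2.4417024991 = -0.0218555925
Divide by 2^2 − 1 = 3: (-0.0218555925)/3 = -0.0072851975
R = A(h/2) + (A(h/2) − A(h))/3 = 2.4198469066 − 0.0072851975 = 2.4125617091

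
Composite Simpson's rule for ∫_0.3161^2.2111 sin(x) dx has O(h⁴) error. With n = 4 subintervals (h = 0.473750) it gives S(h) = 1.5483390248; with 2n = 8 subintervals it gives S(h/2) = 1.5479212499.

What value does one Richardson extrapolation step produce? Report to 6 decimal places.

1.547893

r = 4, so 2^r = 16.
Weighted: 24.7667399984 − 1.5483390248 = 23.2184009736
Divide by 2^4 − 1 = 15.
R = 23.2184009736/15 = 1.5478933982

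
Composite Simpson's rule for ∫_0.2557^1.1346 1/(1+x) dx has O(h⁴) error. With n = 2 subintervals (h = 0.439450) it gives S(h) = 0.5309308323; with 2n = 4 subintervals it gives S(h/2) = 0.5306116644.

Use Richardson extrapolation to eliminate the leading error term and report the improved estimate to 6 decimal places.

0.530590

r = 4, so 2^r = 16.
A(h/2) − A(h) = 0.5306116644 − 0.5309308323 = -0.0003191679
Divide by 2^4 − 1 = 15: (-0.0003191679)/15 = -0.0000212779
R = 0.5306116644 − 0.0000212779 = 0.5305903865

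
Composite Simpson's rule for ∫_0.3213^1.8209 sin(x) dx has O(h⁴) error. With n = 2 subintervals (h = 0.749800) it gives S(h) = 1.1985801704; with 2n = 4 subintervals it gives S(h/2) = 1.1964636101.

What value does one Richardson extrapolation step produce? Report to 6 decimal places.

1.196323

Order 4 gives 2^r = 16 and 2^r − 1 = 15.
2^4 × A(h/2) = 19.1434177616; minus A(h) gives 17.9448375912.
Denominator 16 − 1 = 15.
Extrapolated: 17.9448375912 / 15 = 1.1963225061
Shift from A(h/2): −0.0001411040.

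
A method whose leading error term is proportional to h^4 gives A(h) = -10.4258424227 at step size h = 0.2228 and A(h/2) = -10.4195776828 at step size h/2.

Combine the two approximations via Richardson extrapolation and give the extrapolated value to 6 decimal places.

The method has order 4: 2^4 = 16.
Numerator 16×A(h/2) − A(h) = 16×(-10.4195776828) − (-10.4258424227) = -156.2874005021
Denominator 16 − 1 = 15.
So the Richardson estimate is -10.4191600335.

-10.419160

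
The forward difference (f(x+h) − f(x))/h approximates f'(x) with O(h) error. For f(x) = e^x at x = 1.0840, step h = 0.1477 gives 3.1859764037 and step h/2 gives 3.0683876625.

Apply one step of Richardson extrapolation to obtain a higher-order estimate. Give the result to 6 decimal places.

r = 1, so 2^r = 2.
Top: 2(3.0683876625) − (3.1859764037) = 2.9507989213
Divide by 2^1 − 1 = 1.
2.9507989213 ÷ 1 = 2.9507989213

2.950799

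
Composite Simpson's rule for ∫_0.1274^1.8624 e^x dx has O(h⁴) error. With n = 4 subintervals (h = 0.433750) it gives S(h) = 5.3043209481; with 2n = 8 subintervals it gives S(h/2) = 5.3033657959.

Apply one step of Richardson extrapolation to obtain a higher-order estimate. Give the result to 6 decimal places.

5.303302

Leading term ∝ h^4; use weight 16 = 2^4.
Weighted: 84.8538527344 − 5.3043209481 = 79.5495317863
Denominator 16 − 1 = 15.
So the Richardson estimate is 5.3033021191.
Correction |R − A(h/2)| = 6.368e-05; gap |A(h/2) − A(h)| = 9.552e-04.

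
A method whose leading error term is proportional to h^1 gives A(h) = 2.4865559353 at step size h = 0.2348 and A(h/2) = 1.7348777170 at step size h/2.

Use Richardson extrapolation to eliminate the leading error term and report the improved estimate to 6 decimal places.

0.983199

r = 1: numerator weight 2, denominator 1.
2*1.7348777170 − 2.4865559353 = 0.9831994987
Divide by 2^1 − 1 = 1.
R = 0.9831994987/1 = 0.9831994987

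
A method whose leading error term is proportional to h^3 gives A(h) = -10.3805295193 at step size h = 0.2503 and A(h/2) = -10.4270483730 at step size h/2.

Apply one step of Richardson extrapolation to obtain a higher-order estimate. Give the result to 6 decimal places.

-10.433694

Order 3 gives 2^r = 8 and 2^r − 1 = 7.
8*(-10.4270483730) − (-10.3805295193) = -73.0358574647
(-73.0358574647) ÷ 7 = -10.4336939235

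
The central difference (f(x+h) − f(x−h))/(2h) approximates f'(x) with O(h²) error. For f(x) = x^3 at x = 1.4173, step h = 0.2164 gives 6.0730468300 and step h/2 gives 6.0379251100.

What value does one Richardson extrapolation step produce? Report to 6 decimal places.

The method has order 2: 2^2 = 4.
Weighted: 24.1517004400 − 6.0730468300 = 18.0786536100
Extrapolated: 18.0786536100 / 3 = 6.0262178700
Correction |R − A(h/2)| = 1.171e-02; gap |A(h/2) − A(h)| = 3.512e-02.

6.026218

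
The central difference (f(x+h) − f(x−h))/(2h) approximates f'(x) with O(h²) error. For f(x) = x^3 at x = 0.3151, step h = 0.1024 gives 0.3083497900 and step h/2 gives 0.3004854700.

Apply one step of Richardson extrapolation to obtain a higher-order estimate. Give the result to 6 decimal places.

0.297864

The method has order 2: 2^2 = 4.
4 × 0.3004854700 = 1.2019418800; 1.2019418800 − 0.3083497900 = 0.8935920900
Denominator 4 − 1 = 3.
Extrapolated: 0.8935920900 / 3 = 0.2978640300
Correction |R − A(h/2)| = 2.621e-03; gap |A(h/2) − A(h)| = 7.864e-03.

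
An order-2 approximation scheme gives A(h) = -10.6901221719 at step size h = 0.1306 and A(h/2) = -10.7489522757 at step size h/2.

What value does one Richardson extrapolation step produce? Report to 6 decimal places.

-10.768562

With r = 2 the leading error scales as h^2, so the weight is 2^2 = 4.
2^2*A(h/2) = -42.9958091028; minus A(h) gives -32.3056869309.
(-32.3056869309) ÷ 3 = -10.7685623103
Gap between inputs: 5.883e-02; correction applied: −0.0196100346.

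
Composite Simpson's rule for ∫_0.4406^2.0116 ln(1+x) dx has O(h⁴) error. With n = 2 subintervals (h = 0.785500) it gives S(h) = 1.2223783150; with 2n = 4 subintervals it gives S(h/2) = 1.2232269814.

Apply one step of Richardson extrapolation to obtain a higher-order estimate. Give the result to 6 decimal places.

r = 4: numerator weight 16, denominator 15.
2^4*A(h/2) = 19.5716317024; minus A(h) gives 18.3492533874.
Divide by 2^4 − 1 = 15.
R = 18.3492533874/15 = 1.2232835592

1.223284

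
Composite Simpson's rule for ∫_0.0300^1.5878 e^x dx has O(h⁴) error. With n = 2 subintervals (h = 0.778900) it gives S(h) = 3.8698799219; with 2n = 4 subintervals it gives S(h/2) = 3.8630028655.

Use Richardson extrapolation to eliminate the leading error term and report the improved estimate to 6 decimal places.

3.862544

Order 4 gives 2^r = 16 and 2^r − 1 = 15.
Top: 16(3.8630028655) − (3.8698799219) = 57.9381659261
Divide by 2^4 − 1 = 15.
57.9381659261 ÷ 15 = 3.8625443951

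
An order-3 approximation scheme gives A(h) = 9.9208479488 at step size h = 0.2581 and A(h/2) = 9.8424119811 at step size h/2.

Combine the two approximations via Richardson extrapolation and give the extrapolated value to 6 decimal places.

With r = 3 the leading error scales as h^3, so the weight is 2^3 = 8.
Difference of the inputs: 9.8424119811 − 9.9208479488 = -0.0784359677
Divide by 2^3 − 1 = 7: (-0.0784359677)/7 = -0.0112051382
R = A(h/2) + (A(h/2) − A(h))/7 = 9.8424119811 − 0.0112051382 = 9.8312068429
Gap between inputs: 7.844e-02; correction applied: −0.0112051382.

9.831207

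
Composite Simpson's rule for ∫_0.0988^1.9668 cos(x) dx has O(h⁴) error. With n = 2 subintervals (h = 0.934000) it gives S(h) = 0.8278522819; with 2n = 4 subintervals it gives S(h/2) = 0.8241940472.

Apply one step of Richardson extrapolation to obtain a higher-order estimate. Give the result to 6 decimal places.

0.823950

Order 4 gives 2^r = 16 and 2^r − 1 = 15.
16*0.8241940472 = 13.1871047552; subtract 0.8278522819 → 12.3592524733
(16*0.8241940472 − 0.8278522819)/(16 − 1) = 0.8239501649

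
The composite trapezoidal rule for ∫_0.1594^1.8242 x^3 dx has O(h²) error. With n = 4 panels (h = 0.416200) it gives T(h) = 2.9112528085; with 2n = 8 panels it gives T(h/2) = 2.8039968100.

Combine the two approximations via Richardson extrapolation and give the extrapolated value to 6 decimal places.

2.768245

The method has order 2: 2^2 = 4.
4 × 2.8039968100 − 2.9112528085 = 8.3047344315
Denominator 4 − 1 = 3.
R = 8.3047344315/3 = 2.7682448105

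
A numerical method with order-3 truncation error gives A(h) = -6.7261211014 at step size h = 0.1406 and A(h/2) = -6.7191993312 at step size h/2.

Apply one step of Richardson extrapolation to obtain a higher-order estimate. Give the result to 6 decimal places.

Method order is 3; weight 2^3 = 8.
Difference of the inputs: -6.7191993312 − (-6.7261211014) = 0.0069217702
Divide by 2^3 − 1 = 7: 0.0069217702/7 = 0.0009888243
R = -6.7191993312 + 0.0009888243 = -6.7182105069

-6.718211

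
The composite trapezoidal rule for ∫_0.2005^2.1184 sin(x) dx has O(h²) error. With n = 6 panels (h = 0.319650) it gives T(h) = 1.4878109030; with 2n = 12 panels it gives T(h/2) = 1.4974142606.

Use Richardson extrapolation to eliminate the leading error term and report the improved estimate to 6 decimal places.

1.500615

r = 2, so 2^r = 4.
Difference of the inputs: 1.4974142606 − 1.4878109030 = 0.0096033576
Divide by 2^2 − 1 = 3: 0.0096033576/3 = 0.0032011192
R = A(h/2) + (A(h/2) − A(h))/3 = 1.4974142606 + 0.0032011192 = 1.5006153798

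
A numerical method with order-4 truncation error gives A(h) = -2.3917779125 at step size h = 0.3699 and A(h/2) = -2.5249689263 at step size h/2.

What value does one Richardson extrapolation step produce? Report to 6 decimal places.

Leading term ∝ h^4; use weight 16 = 2^4.
Numerator 16 × A(h/2) − A(h) = 16 × (-2.5249689263) − (-2.3917779125) = -38.0077249083
Divide by 2^4 − 1 = 15.
(-38.0077249083) ÷ 15 = -2.5338483272
Shift from A(h/2): −0.0088794009.

-2.533848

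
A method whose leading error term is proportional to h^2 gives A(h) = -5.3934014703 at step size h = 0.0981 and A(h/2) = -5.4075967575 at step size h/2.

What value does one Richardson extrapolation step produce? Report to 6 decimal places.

Method order is 2; weight 2^2 = 4.
4 × (-5.4075967575) = -21.6303870300; subtract (-5.3934014703) → -16.2369855597
Extrapolated: (-16.2369855597) / 3 = -5.4123285199
Gap between inputs: 1.420e-02; correction applied: −0.0047317624.

-5.412329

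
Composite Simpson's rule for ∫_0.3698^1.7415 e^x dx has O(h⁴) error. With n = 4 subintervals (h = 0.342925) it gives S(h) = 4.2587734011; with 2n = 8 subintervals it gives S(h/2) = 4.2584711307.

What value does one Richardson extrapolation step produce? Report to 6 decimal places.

4.258451

With r = 4 the leading error scales as h^4, so the weight is 2^4 = 16.
Top: 16(4.2584711307) − (4.2587734011) = 63.8767646901
Divide by 2^4 − 1 = 15.
63.8767646901 ÷ 15 = 4.2584509793
Gap between inputs: 3.023e-04; correction applied: −0.0000201514.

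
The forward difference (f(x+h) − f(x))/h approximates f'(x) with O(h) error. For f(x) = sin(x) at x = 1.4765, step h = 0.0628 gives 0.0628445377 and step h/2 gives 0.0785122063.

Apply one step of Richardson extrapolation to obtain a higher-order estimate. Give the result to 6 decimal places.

The method has order 1: 2^1 = 2.
Weighted: 0.1570244126 − 0.0628445377 = 0.0941798749
Denominator 2 − 1 = 1.
Extrapolated: 0.0941798749 / 1 = 0.0941798749
Correction |R − A(h/2)| = 1.567e-02; gap |A(h/2) − A(h)| = 1.567e-02.

0.094180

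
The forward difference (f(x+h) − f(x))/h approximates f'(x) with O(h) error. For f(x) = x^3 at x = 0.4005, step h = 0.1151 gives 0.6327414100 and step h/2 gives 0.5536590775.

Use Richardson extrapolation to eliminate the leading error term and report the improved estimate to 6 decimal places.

Order 1 gives 2^r = 2 and 2^r − 1 = 1.
2 × 0.5536590775 = 1.1073181550; subtract 0.6327414100 → 0.4745767450
0.4745767450 ÷ 1 = 0.4745767450
Gap between inputs: 7.908e-02; correction applied: −0.0790823325.

0.474577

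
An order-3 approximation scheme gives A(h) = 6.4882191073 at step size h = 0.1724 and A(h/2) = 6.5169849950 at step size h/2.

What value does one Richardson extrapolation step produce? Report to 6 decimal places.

6.521094

Order 3 gives 2^r = 8 and 2^r − 1 = 7.
2^3×A(h/2) = 52.1358799600; minus A(h) gives 45.6476608527.
45.6476608527 ÷ 7 = 6.5210944075
Shift from A(h/2): +0.0041094125.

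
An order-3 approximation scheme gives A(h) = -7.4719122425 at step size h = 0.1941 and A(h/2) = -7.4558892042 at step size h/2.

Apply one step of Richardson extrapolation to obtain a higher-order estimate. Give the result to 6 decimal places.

Error is O(h^3); halving h shrinks it by 2^3 = 8.
Weighted: (-59.6471136336) − (-7.4719122425) = -52.1752013911
Divide by 2^3 − 1 = 7.
So the Richardson estimate is -7.4536001987.

-7.453600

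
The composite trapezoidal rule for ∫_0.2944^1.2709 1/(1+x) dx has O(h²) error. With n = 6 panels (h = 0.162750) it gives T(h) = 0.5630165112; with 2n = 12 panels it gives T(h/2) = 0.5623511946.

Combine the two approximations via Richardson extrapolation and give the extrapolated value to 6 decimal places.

0.562129

With r = 2 the leading error scales as h^2, so the weight is 2^2 = 4.
2^2×A(h/2) = 2.2494047784; minus A(h) gives 1.6863882672.
Denominator 4 − 1 = 3.
Extrapolated: 1.6863882672 / 3 = 0.5621294224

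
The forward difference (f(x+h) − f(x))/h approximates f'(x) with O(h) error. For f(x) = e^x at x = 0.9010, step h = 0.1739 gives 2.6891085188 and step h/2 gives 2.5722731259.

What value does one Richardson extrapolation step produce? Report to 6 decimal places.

Order 1 gives 2^r = 2 and 2^r − 1 = 1.
2×2.5722731259 − 2.6891085188 = 2.4554377330
(2×2.5722731259 − 2.6891085188)/(2 − 1) = 2.4554377330
Correction |R − A(h/2)| = 1.168e-01; gap |A(h/2) − A(h)| = 1.168e-01.

2.455438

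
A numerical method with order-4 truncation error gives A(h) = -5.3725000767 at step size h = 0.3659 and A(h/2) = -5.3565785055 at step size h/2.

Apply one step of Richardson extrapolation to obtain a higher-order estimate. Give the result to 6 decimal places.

-5.355517

With r = 4 the leading error scales as h^4, so the weight is 2^4 = 16.
2^4×A(h/2) = -85.7052560880; minus A(h) gives -80.3327560113.
(-80.3327560113) ÷ 15 = -5.3555170674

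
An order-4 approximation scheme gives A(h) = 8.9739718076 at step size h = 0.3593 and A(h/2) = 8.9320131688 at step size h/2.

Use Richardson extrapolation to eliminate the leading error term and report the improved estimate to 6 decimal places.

Leading term ∝ h^4; use weight 16 = 2^4.
2^4 × A(h/2) = 142.9122107008; minus A(h) gives 133.9382388932.
Denominator 16 − 1 = 15.
Extrapolated: 133.9382388932 / 15 = 8.9292159262

8.929216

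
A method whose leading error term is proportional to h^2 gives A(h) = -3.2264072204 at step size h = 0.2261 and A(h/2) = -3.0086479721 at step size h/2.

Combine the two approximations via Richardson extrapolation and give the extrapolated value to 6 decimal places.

-2.936062

Leading term ∝ h^2; use weight 4 = 2^2.
4·(-3.0086479721) = -12.0345918884; subtract (-3.2264072204) → -8.8081846680
Denominator 4 − 1 = 3.
R = (-8.8081846680)/3 = -2.9360615560
Gap between inputs: 2.178e-01; correction applied: +0.0725864161.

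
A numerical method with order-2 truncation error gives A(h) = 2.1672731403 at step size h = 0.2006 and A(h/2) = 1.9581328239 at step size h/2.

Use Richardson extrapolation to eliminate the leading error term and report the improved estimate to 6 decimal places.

1.888419

Leading term ∝ h^2; use weight 4 = 2^2.
Weighted: 7.8325312956 − 2.1672731403 = 5.6652581553
Divide by 2^2 − 1 = 3.
5.6652581553 ÷ 3 = 1.8884193851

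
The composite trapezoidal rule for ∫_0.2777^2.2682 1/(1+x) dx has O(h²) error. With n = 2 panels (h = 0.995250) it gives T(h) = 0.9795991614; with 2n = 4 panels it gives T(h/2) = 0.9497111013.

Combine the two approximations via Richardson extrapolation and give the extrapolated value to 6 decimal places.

Error is O(h^2); halving h shrinks it by 2^2 = 4.
4×0.9497111013 − 0.9795991614 = 2.8192452438
(4×0.9497111013 − 0.9795991614)/(4 − 1) = 0.9397484146

0.939748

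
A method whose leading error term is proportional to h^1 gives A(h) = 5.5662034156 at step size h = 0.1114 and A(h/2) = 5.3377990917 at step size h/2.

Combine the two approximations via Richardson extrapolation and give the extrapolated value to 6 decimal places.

The method has order 1: 2^1 = 2.
Difference of the inputs: 5.3377990917 − 5.5662034156 = -0.2284043239
Divide by 2^1 − 1 = 1: (-0.2284043239)/1 = -0.2284043239
R = A(h/2) + (A(h/2) − A(h))/1 = 5.3377990917 − 0.2284043239 = 5.1093947678

5.109395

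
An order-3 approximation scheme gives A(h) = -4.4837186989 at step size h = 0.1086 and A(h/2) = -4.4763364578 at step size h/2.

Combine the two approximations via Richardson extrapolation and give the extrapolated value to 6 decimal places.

-4.475282

Method order is 3; weight 2^3 = 8.
Top: 8(-4.4763364578) − (-4.4837186989) = -31.3269729635
(-31.3269729635) ÷ 7 = -4.4752818519
Gap between inputs: 7.382e-03; correction applied: +0.0010546059.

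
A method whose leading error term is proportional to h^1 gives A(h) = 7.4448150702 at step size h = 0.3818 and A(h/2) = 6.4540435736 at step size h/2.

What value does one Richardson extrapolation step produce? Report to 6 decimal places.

5.463272

Method order is 1; weight 2^1 = 2.
2×6.4540435736 − 7.4448150702 = 5.4632720770
Denominator 2 − 1 = 1.
So the Richardson estimate is 5.4632720770.
Correction |R − A(h/2)| = 9.908e-01; gap |A(h/2) − A(h)| = 9.908e-01.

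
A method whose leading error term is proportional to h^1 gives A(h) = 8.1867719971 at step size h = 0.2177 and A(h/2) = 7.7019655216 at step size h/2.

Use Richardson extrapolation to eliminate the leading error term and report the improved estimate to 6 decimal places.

7.217159

r = 1: numerator weight 2, denominator 1.
2·7.7019655216 = 15.4039310432; 15.4039310432 − 8.1867719971 = 7.2171590461
Denominator 2 − 1 = 1.
R = 7.2171590461/1 = 7.2171590461
Correction |R − A(h/2)| = 4.848e-01; gap |A(h/2) − A(h)| = 4.848e-01.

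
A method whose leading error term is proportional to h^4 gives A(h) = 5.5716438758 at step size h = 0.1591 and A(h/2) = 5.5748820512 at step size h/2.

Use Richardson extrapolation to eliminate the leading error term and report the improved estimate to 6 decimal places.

Leading term ∝ h^4; use weight 16 = 2^4.
16·5.5748820512 = 89.1981128192; subtract 5.5716438758 → 83.6264689434
(16·5.5748820512 − 5.5716438758)/(16 − 1) = 5.5750979296
Shift from A(h/2): +0.0002158784.

5.575098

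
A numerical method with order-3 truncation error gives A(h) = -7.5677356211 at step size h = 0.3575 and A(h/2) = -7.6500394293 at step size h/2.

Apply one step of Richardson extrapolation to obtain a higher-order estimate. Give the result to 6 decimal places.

-7.661797

r = 3, so 2^r = 8.
8·(-7.6500394293) − (-7.5677356211) = -53.6325798133
R = (-53.6325798133)/7 = -7.6617971162
Gap between inputs: 8.230e-02; correction applied: −0.0117576869.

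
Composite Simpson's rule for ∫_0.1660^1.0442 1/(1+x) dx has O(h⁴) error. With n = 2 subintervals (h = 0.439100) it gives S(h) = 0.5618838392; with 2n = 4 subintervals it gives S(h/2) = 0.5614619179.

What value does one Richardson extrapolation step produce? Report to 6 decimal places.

With r = 4 the leading error scales as h^4, so the weight is 2^4 = 16.
2^4*A(h/2) = 8.9833906864; minus A(h) gives 8.4215068472.
8.4215068472 ÷ 15 = 0.5614337898
Correction |R − A(h/2)| = 2.813e-05; gap |A(h/2) − A(h)| = 4.219e-04.

0.561434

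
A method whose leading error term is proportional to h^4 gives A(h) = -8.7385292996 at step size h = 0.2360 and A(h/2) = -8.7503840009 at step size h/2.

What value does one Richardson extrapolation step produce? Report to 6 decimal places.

-8.751174

The method has order 4: 2^4 = 16.
Difference of the inputs: -8.7503840009 − (-8.7385292996) = -0.0118547013
Correction (A(h/2) − A(h))/(16 − 1) = (-0.0118547013)/15 = -0.0007903134
R = -8.7503840009 − 0.0007903134 = -8.7511743143
Correction |R − A(h/2)| = 7.903e-04; gap |A(h/2) − A(h)| = 1.185e-02.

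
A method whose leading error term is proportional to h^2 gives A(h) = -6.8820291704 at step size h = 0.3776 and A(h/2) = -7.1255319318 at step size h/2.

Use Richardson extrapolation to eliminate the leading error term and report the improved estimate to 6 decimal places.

-7.206700

r = 2: numerator weight 4, denominator 3.
Numerator 4×A(h/2) − A(h) = 4×(-7.1255319318) − (-6.8820291704) = -21.6200985568
Denominator 4 − 1 = 3.
R = (-21.6200985568)/3 = -7.2066995189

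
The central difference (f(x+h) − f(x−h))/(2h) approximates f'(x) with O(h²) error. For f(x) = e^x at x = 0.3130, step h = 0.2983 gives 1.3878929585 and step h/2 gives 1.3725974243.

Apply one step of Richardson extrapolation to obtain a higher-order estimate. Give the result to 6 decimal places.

With r = 2 the leading error scales as h^2, so the weight is 2^2 = 4.
A(h/2) − A(h) = 1.3725974243 − 1.3878929585 = -0.0152955342
Correction (A(h/2) − A(h))/(4 − 1) = (-0.0152955342)/3 = -0.0050985114
R = 1.3725974243 − 0.0050985114 = 1.3674989129
Shift from A(h/2): −0.0050985114.

1.367499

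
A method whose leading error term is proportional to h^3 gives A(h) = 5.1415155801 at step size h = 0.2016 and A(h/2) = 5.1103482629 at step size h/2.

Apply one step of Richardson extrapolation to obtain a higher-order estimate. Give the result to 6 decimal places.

5.105896

Error is O(h^3); halving h shrinks it by 2^3 = 8.
Numerator 8*A(h/2) − A(h) = 8*5.1103482629 − 5.1415155801 = 35.7412705231
R = 35.7412705231/7 = 5.1058957890
Correction |R − A(h/2)| = 4.452e-03; gap |A(h/2) − A(h)| = 3.117e-02.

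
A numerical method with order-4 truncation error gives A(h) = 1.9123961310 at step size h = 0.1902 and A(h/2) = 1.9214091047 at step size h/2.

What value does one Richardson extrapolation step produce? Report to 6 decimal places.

1.922010

r = 4: numerator weight 16, denominator 15.
Top: 16(1.9214091047) − (1.9123961310) = 28.8301495442
28.8301495442 ÷ 15 = 1.9220099696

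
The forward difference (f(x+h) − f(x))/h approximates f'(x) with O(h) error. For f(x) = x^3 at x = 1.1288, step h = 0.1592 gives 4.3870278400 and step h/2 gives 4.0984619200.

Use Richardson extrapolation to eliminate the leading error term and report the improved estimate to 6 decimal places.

3.809896

Method order is 1; weight 2^1 = 2.
2·4.0984619200 = 8.1969238400; subtract 4.3870278400 → 3.8098960000
Denominator 2 − 1 = 1.
3.8098960000 ÷ 1 = 3.8098960000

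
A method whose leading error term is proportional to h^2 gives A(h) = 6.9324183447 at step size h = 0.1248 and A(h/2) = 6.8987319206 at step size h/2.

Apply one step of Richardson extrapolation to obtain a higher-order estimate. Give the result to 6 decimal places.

6.887503

r = 2: numerator weight 4, denominator 3.
4*6.8987319206 − 6.9324183447 = 20.6625093377
20.6625093377 ÷ 3 = 6.8875031126
Gap between inputs: 3.369e-02; correction applied: −0.0112288080.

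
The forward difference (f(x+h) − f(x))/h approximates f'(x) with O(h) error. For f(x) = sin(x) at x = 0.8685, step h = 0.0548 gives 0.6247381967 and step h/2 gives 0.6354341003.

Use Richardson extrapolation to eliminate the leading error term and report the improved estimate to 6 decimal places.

With r = 1 the leading error scales as h^1, so the weight is 2^1 = 2.
Top: 2(0.6354341003) − (0.6247381967) = 0.6461300039
Divide by 2^1 − 1 = 1.
Extrapolated: 0.6461300039 / 1 = 0.6461300039

0.646130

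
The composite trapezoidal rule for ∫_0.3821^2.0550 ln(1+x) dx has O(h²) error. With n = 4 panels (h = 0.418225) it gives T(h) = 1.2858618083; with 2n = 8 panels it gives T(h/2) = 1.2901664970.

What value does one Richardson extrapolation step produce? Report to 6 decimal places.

1.291601

Order 2 gives 2^r = 4 and 2^r − 1 = 3.
4 × 1.2901664970 − 1.2858618083 = 3.8748041797
R = 3.8748041797/3 = 1.2916013932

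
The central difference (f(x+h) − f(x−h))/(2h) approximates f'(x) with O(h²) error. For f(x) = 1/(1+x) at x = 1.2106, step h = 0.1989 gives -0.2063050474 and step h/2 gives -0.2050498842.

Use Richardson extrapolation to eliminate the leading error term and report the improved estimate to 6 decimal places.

Method order is 2; weight 2^2 = 4.
Weighted: (-0.8201995368) − (-0.2063050474) = -0.6138944894
Extrapolated: (-0.6138944894) / 3 = -0.2046314965

-0.204631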